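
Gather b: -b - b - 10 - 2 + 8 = -2*b - 4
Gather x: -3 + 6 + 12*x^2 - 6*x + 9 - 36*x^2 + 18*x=-24*x^2 + 12*x + 12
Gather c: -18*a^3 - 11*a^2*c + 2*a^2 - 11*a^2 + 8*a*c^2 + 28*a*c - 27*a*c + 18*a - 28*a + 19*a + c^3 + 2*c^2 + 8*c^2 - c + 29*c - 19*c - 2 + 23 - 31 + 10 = -18*a^3 - 9*a^2 + 9*a + c^3 + c^2*(8*a + 10) + c*(-11*a^2 + a + 9)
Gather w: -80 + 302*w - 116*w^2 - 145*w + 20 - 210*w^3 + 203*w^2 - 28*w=-210*w^3 + 87*w^2 + 129*w - 60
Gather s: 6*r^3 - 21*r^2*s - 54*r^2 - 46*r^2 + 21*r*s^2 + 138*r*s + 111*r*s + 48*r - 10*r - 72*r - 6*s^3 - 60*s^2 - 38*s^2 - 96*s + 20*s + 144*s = 6*r^3 - 100*r^2 - 34*r - 6*s^3 + s^2*(21*r - 98) + s*(-21*r^2 + 249*r + 68)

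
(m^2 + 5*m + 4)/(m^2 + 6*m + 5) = (m + 4)/(m + 5)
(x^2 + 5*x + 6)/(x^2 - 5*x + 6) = (x^2 + 5*x + 6)/(x^2 - 5*x + 6)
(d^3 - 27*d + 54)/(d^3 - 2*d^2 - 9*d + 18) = (d^2 + 3*d - 18)/(d^2 + d - 6)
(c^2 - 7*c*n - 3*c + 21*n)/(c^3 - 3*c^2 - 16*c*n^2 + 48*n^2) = (c - 7*n)/(c^2 - 16*n^2)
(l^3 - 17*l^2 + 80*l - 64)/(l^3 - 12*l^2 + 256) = (l - 1)/(l + 4)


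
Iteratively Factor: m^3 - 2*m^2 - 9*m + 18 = (m + 3)*(m^2 - 5*m + 6) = (m - 2)*(m + 3)*(m - 3)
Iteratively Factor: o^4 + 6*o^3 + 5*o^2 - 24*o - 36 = (o + 2)*(o^3 + 4*o^2 - 3*o - 18) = (o + 2)*(o + 3)*(o^2 + o - 6) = (o + 2)*(o + 3)^2*(o - 2)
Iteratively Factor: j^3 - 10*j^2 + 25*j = (j)*(j^2 - 10*j + 25) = j*(j - 5)*(j - 5)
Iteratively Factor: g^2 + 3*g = (g)*(g + 3)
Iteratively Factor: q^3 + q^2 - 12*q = (q + 4)*(q^2 - 3*q) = q*(q + 4)*(q - 3)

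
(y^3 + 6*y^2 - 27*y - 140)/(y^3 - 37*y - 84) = (y^2 + 2*y - 35)/(y^2 - 4*y - 21)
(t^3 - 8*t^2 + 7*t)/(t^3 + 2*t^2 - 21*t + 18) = t*(t - 7)/(t^2 + 3*t - 18)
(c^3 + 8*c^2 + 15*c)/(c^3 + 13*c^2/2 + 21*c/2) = 2*(c + 5)/(2*c + 7)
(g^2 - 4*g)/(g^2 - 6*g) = (g - 4)/(g - 6)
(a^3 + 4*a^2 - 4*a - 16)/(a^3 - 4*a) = (a + 4)/a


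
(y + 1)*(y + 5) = y^2 + 6*y + 5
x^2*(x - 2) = x^3 - 2*x^2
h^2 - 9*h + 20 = (h - 5)*(h - 4)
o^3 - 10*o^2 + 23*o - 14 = (o - 7)*(o - 2)*(o - 1)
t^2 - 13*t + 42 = (t - 7)*(t - 6)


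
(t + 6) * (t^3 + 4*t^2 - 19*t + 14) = t^4 + 10*t^3 + 5*t^2 - 100*t + 84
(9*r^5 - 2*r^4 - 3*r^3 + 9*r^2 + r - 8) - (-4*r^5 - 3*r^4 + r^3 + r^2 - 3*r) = 13*r^5 + r^4 - 4*r^3 + 8*r^2 + 4*r - 8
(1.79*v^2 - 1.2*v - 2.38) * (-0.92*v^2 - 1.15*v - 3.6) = -1.6468*v^4 - 0.9545*v^3 - 2.8744*v^2 + 7.057*v + 8.568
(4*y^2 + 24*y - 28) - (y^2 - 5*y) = 3*y^2 + 29*y - 28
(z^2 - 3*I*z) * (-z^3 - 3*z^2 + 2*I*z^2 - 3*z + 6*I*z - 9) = -z^5 - 3*z^4 + 5*I*z^4 + 3*z^3 + 15*I*z^3 + 9*z^2 + 9*I*z^2 + 27*I*z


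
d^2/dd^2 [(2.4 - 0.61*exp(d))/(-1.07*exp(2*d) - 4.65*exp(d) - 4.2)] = (0.698389*exp(4*d) - 14.026095*exp(3*d) - 52.27164*exp(2*d) - 20.6649*exp(d) + 57.6324)*exp(d)/(1.225043*exp(6*d) + 15.971355*exp(5*d) + 83.833965*exp(4*d) + 225.927225*exp(3*d) + 329.0679*exp(2*d) + 246.078*exp(d) + 74.088)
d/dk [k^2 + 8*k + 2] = 2*k + 8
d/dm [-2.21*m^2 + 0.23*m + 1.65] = 0.23 - 4.42*m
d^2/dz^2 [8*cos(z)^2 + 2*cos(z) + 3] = -2*cos(z) - 16*cos(2*z)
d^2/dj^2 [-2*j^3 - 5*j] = -12*j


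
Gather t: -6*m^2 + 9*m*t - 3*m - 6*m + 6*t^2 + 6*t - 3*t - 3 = -6*m^2 - 9*m + 6*t^2 + t*(9*m + 3) - 3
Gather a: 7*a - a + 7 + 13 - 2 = 6*a + 18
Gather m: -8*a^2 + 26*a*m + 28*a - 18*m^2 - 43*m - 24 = -8*a^2 + 28*a - 18*m^2 + m*(26*a - 43) - 24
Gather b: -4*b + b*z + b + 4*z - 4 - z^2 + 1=b*(z - 3) - z^2 + 4*z - 3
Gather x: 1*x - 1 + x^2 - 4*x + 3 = x^2 - 3*x + 2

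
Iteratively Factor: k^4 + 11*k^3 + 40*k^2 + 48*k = (k + 4)*(k^3 + 7*k^2 + 12*k) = (k + 3)*(k + 4)*(k^2 + 4*k) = k*(k + 3)*(k + 4)*(k + 4)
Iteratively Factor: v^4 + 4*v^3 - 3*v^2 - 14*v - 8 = (v + 4)*(v^3 - 3*v - 2) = (v + 1)*(v + 4)*(v^2 - v - 2) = (v + 1)^2*(v + 4)*(v - 2)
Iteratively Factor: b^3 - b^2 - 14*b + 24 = (b - 2)*(b^2 + b - 12) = (b - 3)*(b - 2)*(b + 4)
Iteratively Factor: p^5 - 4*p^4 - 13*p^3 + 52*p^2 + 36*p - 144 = (p - 4)*(p^4 - 13*p^2 + 36) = (p - 4)*(p - 3)*(p^3 + 3*p^2 - 4*p - 12) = (p - 4)*(p - 3)*(p - 2)*(p^2 + 5*p + 6) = (p - 4)*(p - 3)*(p - 2)*(p + 3)*(p + 2)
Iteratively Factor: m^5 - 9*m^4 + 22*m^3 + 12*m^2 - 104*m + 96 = (m - 4)*(m^4 - 5*m^3 + 2*m^2 + 20*m - 24) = (m - 4)*(m - 2)*(m^3 - 3*m^2 - 4*m + 12) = (m - 4)*(m - 2)^2*(m^2 - m - 6) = (m - 4)*(m - 3)*(m - 2)^2*(m + 2)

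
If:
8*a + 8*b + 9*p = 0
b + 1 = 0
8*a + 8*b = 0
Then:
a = 1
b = -1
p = 0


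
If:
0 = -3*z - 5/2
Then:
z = -5/6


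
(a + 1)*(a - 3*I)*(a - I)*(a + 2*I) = a^4 + a^3 - 2*I*a^3 + 5*a^2 - 2*I*a^2 + 5*a - 6*I*a - 6*I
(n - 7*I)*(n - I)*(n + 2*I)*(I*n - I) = I*n^4 + 6*n^3 - I*n^3 - 6*n^2 + 9*I*n^2 + 14*n - 9*I*n - 14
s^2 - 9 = (s - 3)*(s + 3)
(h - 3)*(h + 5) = h^2 + 2*h - 15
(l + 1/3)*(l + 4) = l^2 + 13*l/3 + 4/3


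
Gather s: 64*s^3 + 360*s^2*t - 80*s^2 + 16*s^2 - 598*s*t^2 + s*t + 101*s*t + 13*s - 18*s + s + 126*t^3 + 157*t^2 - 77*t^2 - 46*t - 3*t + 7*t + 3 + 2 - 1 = 64*s^3 + s^2*(360*t - 64) + s*(-598*t^2 + 102*t - 4) + 126*t^3 + 80*t^2 - 42*t + 4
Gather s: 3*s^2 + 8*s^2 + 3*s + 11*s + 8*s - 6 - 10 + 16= 11*s^2 + 22*s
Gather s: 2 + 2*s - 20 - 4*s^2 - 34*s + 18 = -4*s^2 - 32*s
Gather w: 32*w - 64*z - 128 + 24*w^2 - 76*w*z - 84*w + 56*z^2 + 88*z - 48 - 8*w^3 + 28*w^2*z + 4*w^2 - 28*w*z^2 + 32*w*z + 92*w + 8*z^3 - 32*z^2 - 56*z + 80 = -8*w^3 + w^2*(28*z + 28) + w*(-28*z^2 - 44*z + 40) + 8*z^3 + 24*z^2 - 32*z - 96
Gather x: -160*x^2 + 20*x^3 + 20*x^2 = 20*x^3 - 140*x^2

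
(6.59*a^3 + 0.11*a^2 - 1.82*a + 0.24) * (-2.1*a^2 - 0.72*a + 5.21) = -13.839*a^5 - 4.9758*a^4 + 38.0767*a^3 + 1.3795*a^2 - 9.655*a + 1.2504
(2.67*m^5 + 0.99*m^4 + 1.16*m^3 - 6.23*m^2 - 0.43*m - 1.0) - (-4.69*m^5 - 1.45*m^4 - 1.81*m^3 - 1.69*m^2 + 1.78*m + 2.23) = 7.36*m^5 + 2.44*m^4 + 2.97*m^3 - 4.54*m^2 - 2.21*m - 3.23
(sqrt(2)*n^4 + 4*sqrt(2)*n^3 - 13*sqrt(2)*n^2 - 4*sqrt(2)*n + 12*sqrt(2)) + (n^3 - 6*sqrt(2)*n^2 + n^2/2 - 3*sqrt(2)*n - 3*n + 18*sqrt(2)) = sqrt(2)*n^4 + n^3 + 4*sqrt(2)*n^3 - 19*sqrt(2)*n^2 + n^2/2 - 7*sqrt(2)*n - 3*n + 30*sqrt(2)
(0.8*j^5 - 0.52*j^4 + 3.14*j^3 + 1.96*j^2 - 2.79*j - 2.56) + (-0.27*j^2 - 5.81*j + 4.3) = 0.8*j^5 - 0.52*j^4 + 3.14*j^3 + 1.69*j^2 - 8.6*j + 1.74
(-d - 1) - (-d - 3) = 2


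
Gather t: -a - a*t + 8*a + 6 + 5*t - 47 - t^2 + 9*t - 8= 7*a - t^2 + t*(14 - a) - 49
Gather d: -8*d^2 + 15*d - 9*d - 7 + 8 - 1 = -8*d^2 + 6*d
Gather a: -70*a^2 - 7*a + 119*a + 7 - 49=-70*a^2 + 112*a - 42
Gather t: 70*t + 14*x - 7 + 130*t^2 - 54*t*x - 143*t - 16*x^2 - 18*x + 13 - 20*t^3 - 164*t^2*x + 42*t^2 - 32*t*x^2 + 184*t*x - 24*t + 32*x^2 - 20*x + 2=-20*t^3 + t^2*(172 - 164*x) + t*(-32*x^2 + 130*x - 97) + 16*x^2 - 24*x + 8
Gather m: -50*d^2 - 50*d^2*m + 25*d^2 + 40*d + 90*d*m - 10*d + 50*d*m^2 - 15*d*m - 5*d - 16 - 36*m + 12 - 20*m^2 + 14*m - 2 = -25*d^2 + 25*d + m^2*(50*d - 20) + m*(-50*d^2 + 75*d - 22) - 6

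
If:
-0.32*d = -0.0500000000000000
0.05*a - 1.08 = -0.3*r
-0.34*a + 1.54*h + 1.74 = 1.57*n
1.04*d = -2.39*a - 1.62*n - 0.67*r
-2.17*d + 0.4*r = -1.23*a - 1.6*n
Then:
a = -1.33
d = 0.16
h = -1.14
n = 0.28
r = 3.82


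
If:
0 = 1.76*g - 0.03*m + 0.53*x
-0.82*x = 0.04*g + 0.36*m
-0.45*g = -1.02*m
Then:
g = 0.00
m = 0.00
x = 0.00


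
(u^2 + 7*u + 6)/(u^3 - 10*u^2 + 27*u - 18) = (u^2 + 7*u + 6)/(u^3 - 10*u^2 + 27*u - 18)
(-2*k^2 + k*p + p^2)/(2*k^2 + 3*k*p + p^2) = (-k + p)/(k + p)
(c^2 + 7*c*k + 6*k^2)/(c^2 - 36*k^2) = (c + k)/(c - 6*k)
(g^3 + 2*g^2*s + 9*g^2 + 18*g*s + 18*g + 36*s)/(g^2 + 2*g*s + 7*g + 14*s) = (g^2 + 9*g + 18)/(g + 7)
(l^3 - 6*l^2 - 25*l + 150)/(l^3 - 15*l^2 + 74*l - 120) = (l + 5)/(l - 4)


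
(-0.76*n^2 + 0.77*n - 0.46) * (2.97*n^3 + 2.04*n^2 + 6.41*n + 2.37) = -2.2572*n^5 + 0.7365*n^4 - 4.667*n^3 + 2.1961*n^2 - 1.1237*n - 1.0902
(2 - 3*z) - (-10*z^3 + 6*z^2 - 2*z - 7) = 10*z^3 - 6*z^2 - z + 9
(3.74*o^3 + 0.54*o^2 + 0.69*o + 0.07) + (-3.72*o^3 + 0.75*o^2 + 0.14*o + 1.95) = 0.02*o^3 + 1.29*o^2 + 0.83*o + 2.02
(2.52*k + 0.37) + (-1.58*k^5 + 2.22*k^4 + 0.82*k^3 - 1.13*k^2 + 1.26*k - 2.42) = -1.58*k^5 + 2.22*k^4 + 0.82*k^3 - 1.13*k^2 + 3.78*k - 2.05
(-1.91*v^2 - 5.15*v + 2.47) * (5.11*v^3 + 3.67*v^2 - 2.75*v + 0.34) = -9.7601*v^5 - 33.3262*v^4 - 1.0263*v^3 + 22.578*v^2 - 8.5435*v + 0.8398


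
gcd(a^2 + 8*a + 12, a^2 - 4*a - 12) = a + 2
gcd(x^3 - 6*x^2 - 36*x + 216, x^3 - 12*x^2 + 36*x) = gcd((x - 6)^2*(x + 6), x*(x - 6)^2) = x^2 - 12*x + 36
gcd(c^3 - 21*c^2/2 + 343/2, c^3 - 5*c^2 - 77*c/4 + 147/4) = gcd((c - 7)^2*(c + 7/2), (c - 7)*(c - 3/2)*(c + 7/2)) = c^2 - 7*c/2 - 49/2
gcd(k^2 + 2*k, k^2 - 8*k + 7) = 1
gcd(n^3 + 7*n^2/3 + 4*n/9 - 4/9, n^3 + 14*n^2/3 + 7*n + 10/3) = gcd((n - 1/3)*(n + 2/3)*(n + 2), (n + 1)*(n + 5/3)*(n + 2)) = n + 2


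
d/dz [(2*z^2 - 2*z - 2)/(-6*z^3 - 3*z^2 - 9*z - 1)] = 4*(3*z^4 - 6*z^3 - 15*z^2 - 4*z - 4)/(36*z^6 + 36*z^5 + 117*z^4 + 66*z^3 + 87*z^2 + 18*z + 1)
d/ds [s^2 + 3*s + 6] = 2*s + 3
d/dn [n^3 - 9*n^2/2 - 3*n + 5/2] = 3*n^2 - 9*n - 3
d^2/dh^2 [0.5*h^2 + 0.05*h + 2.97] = 1.00000000000000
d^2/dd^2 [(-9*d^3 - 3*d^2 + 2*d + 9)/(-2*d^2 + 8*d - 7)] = 2*(490*d^3 - 1746*d^2 + 1839*d - 415)/(8*d^6 - 96*d^5 + 468*d^4 - 1184*d^3 + 1638*d^2 - 1176*d + 343)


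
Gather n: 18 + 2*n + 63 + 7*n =9*n + 81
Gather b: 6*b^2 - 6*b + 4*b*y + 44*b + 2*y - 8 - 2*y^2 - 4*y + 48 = 6*b^2 + b*(4*y + 38) - 2*y^2 - 2*y + 40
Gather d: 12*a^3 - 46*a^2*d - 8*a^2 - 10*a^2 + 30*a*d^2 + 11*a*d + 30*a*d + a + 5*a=12*a^3 - 18*a^2 + 30*a*d^2 + 6*a + d*(-46*a^2 + 41*a)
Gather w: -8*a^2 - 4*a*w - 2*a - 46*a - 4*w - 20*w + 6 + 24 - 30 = -8*a^2 - 48*a + w*(-4*a - 24)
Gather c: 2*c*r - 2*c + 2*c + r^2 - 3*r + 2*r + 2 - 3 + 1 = 2*c*r + r^2 - r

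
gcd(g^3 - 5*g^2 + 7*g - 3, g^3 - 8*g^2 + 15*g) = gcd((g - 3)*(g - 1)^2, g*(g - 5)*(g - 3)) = g - 3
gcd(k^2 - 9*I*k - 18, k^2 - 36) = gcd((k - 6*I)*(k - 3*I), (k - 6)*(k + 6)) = 1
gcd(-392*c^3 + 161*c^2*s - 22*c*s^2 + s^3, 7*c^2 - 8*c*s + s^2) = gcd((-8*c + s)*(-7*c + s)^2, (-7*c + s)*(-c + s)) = -7*c + s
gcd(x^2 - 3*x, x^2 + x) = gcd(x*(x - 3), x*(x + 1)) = x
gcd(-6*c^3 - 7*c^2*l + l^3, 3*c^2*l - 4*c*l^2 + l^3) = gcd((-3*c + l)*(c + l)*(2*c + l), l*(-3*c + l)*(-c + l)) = 3*c - l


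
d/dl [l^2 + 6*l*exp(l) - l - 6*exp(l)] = 6*l*exp(l) + 2*l - 1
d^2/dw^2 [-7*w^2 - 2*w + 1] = -14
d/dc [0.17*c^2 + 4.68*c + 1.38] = 0.34*c + 4.68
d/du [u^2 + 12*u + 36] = 2*u + 12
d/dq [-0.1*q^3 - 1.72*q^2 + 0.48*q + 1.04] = -0.3*q^2 - 3.44*q + 0.48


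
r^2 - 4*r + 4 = (r - 2)^2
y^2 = y^2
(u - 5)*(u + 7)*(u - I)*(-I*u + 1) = -I*u^4 - 2*I*u^3 + 34*I*u^2 - 2*I*u + 35*I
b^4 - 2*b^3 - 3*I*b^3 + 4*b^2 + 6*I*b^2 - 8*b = b*(b - 2)*(b - 4*I)*(b + I)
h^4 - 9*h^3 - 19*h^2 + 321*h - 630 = (h - 7)*(h - 5)*(h - 3)*(h + 6)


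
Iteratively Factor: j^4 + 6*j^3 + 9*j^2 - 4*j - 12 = (j + 3)*(j^3 + 3*j^2 - 4) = (j + 2)*(j + 3)*(j^2 + j - 2) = (j - 1)*(j + 2)*(j + 3)*(j + 2)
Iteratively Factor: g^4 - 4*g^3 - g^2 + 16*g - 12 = (g - 3)*(g^3 - g^2 - 4*g + 4) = (g - 3)*(g - 2)*(g^2 + g - 2) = (g - 3)*(g - 2)*(g + 2)*(g - 1)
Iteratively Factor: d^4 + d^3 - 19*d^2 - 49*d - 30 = (d - 5)*(d^3 + 6*d^2 + 11*d + 6) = (d - 5)*(d + 3)*(d^2 + 3*d + 2) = (d - 5)*(d + 2)*(d + 3)*(d + 1)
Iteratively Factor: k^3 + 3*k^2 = (k + 3)*(k^2) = k*(k + 3)*(k)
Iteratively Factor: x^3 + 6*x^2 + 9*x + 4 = (x + 1)*(x^2 + 5*x + 4) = (x + 1)*(x + 4)*(x + 1)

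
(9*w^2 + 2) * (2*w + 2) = 18*w^3 + 18*w^2 + 4*w + 4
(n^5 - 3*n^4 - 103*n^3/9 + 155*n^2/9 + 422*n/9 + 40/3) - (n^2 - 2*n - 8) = n^5 - 3*n^4 - 103*n^3/9 + 146*n^2/9 + 440*n/9 + 64/3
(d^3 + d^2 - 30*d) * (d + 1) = d^4 + 2*d^3 - 29*d^2 - 30*d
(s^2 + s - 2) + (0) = s^2 + s - 2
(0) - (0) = 0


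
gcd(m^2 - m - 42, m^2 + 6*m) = m + 6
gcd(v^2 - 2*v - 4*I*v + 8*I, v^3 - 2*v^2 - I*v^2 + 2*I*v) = v - 2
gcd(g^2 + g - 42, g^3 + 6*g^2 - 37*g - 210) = g^2 + g - 42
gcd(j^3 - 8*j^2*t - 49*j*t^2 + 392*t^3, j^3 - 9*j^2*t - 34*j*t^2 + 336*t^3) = j^2 - 15*j*t + 56*t^2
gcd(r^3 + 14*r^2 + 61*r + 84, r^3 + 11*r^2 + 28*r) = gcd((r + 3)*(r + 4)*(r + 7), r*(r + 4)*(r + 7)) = r^2 + 11*r + 28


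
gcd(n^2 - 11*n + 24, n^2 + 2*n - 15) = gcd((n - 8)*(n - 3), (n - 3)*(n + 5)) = n - 3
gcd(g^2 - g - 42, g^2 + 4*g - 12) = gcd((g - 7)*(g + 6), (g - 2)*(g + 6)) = g + 6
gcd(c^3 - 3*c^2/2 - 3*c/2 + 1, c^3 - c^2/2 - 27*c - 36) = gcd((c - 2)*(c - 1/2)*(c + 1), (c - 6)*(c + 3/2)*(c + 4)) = 1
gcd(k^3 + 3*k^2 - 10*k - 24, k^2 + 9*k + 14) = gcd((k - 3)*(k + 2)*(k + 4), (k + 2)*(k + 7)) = k + 2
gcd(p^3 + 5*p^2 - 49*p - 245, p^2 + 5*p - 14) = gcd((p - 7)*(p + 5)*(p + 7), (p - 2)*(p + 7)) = p + 7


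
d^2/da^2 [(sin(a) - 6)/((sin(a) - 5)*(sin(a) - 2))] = (-sin(a)^5 + 17*sin(a)^4 - 64*sin(a)^3 - 52*sin(a)^2 + 512*sin(a) - 328)/((sin(a) - 5)^3*(sin(a) - 2)^3)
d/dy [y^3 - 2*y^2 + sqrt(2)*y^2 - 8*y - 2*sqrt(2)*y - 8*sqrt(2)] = 3*y^2 - 4*y + 2*sqrt(2)*y - 8 - 2*sqrt(2)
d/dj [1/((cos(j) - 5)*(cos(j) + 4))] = (-sin(j) + sin(2*j))/((cos(j) - 5)^2*(cos(j) + 4)^2)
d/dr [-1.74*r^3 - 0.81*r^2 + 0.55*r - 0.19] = -5.22*r^2 - 1.62*r + 0.55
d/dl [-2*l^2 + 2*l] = 2 - 4*l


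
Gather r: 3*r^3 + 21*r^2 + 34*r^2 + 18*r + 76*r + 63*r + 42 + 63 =3*r^3 + 55*r^2 + 157*r + 105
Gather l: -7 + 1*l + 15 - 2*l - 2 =6 - l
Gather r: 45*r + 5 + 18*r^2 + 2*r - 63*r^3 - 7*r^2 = -63*r^3 + 11*r^2 + 47*r + 5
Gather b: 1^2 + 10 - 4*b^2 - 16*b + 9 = -4*b^2 - 16*b + 20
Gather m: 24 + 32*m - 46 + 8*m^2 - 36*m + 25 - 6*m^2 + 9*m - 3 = 2*m^2 + 5*m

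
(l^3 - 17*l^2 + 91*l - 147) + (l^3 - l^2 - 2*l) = 2*l^3 - 18*l^2 + 89*l - 147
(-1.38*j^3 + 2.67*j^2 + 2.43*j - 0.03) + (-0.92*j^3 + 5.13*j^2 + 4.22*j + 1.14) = -2.3*j^3 + 7.8*j^2 + 6.65*j + 1.11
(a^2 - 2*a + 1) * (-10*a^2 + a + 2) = -10*a^4 + 21*a^3 - 10*a^2 - 3*a + 2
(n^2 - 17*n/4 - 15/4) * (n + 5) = n^3 + 3*n^2/4 - 25*n - 75/4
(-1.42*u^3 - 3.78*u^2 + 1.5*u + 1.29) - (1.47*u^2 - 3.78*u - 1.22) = -1.42*u^3 - 5.25*u^2 + 5.28*u + 2.51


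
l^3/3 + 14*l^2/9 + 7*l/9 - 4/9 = (l/3 + 1/3)*(l - 1/3)*(l + 4)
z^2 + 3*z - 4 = (z - 1)*(z + 4)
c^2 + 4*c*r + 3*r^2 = (c + r)*(c + 3*r)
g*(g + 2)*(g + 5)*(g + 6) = g^4 + 13*g^3 + 52*g^2 + 60*g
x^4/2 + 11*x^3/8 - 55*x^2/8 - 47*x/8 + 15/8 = (x/2 + 1/2)*(x - 3)*(x - 1/4)*(x + 5)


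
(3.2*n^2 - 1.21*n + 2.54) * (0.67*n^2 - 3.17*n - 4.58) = 2.144*n^4 - 10.9547*n^3 - 9.1185*n^2 - 2.51*n - 11.6332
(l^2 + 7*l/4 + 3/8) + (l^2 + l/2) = 2*l^2 + 9*l/4 + 3/8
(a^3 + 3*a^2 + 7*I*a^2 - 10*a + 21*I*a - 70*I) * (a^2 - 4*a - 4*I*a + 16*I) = a^5 - a^4 + 3*I*a^4 + 6*a^3 - 3*I*a^3 + 12*a^2 - 66*I*a^2 - 616*a + 120*I*a + 1120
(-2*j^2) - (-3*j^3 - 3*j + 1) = 3*j^3 - 2*j^2 + 3*j - 1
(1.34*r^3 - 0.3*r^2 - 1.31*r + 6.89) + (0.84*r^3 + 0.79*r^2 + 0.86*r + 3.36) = 2.18*r^3 + 0.49*r^2 - 0.45*r + 10.25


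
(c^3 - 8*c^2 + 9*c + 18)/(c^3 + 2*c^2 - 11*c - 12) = (c - 6)/(c + 4)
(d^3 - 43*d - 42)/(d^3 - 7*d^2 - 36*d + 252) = (d + 1)/(d - 6)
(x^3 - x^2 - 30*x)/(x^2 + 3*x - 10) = x*(x - 6)/(x - 2)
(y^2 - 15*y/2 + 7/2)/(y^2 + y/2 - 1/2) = (y - 7)/(y + 1)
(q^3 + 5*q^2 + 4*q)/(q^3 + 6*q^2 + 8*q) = (q + 1)/(q + 2)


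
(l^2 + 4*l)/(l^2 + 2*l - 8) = l/(l - 2)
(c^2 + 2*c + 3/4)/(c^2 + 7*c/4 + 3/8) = 2*(2*c + 1)/(4*c + 1)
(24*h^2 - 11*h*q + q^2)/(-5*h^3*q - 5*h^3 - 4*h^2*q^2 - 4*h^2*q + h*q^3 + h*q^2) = (-24*h^2 + 11*h*q - q^2)/(h*(5*h^2*q + 5*h^2 + 4*h*q^2 + 4*h*q - q^3 - q^2))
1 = 1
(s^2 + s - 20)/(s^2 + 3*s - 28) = (s + 5)/(s + 7)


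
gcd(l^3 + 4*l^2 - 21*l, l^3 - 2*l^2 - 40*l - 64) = 1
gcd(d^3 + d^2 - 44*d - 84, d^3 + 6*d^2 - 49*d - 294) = d^2 - d - 42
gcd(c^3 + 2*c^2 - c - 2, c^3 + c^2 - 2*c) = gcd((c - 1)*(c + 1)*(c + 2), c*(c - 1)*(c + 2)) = c^2 + c - 2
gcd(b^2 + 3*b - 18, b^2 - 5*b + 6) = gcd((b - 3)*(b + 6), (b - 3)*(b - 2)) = b - 3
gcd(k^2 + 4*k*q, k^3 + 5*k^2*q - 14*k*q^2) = k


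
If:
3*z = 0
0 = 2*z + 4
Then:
No Solution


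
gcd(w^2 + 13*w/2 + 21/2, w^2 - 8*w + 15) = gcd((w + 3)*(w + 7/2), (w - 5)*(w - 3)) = 1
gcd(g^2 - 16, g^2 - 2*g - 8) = g - 4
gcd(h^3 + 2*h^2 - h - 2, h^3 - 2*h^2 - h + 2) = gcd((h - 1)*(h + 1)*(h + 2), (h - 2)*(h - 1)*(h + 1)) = h^2 - 1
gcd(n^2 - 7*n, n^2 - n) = n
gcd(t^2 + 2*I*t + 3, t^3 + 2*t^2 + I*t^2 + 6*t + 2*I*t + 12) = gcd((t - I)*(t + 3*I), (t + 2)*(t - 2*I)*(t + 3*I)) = t + 3*I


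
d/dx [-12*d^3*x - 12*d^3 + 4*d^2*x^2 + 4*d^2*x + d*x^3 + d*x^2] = d*(-12*d^2 + 8*d*x + 4*d + 3*x^2 + 2*x)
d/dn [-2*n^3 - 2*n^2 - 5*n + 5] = -6*n^2 - 4*n - 5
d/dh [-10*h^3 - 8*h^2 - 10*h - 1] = -30*h^2 - 16*h - 10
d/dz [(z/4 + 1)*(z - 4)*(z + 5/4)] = 3*z^2/4 + 5*z/8 - 4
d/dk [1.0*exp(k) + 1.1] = 1.0*exp(k)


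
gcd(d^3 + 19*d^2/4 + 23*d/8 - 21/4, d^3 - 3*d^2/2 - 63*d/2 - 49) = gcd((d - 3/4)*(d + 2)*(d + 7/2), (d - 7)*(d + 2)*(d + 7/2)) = d^2 + 11*d/2 + 7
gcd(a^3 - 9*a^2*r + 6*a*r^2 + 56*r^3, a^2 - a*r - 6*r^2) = a + 2*r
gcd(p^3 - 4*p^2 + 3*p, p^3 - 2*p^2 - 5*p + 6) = p^2 - 4*p + 3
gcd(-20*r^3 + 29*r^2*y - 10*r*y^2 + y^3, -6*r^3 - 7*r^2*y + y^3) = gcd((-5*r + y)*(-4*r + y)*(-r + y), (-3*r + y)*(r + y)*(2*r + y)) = 1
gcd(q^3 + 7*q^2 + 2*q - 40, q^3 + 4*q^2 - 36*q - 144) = q + 4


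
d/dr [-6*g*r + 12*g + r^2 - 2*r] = -6*g + 2*r - 2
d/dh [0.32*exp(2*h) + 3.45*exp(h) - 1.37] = (0.64*exp(h) + 3.45)*exp(h)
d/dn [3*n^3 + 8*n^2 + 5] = n*(9*n + 16)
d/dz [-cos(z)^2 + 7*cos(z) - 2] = (2*cos(z) - 7)*sin(z)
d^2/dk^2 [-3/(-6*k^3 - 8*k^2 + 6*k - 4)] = 3*(-(9*k + 4)*(3*k^3 + 4*k^2 - 3*k + 2) + (9*k^2 + 8*k - 3)^2)/(3*k^3 + 4*k^2 - 3*k + 2)^3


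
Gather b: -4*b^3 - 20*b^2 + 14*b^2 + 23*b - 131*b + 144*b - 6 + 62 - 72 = -4*b^3 - 6*b^2 + 36*b - 16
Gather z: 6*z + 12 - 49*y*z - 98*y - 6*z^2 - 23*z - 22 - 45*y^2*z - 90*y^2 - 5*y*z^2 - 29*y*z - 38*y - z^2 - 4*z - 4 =-90*y^2 - 136*y + z^2*(-5*y - 7) + z*(-45*y^2 - 78*y - 21) - 14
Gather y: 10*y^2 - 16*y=10*y^2 - 16*y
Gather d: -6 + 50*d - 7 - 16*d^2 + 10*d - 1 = -16*d^2 + 60*d - 14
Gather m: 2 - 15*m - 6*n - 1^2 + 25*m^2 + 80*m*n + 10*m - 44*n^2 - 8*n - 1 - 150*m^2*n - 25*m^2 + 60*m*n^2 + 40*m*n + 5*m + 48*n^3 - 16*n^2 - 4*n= -150*m^2*n + m*(60*n^2 + 120*n) + 48*n^3 - 60*n^2 - 18*n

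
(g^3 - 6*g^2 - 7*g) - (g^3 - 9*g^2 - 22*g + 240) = 3*g^2 + 15*g - 240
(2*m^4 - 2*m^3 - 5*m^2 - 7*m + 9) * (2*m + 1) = 4*m^5 - 2*m^4 - 12*m^3 - 19*m^2 + 11*m + 9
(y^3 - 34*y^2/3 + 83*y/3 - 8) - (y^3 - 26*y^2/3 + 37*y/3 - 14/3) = -8*y^2/3 + 46*y/3 - 10/3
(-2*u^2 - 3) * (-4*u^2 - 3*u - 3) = 8*u^4 + 6*u^3 + 18*u^2 + 9*u + 9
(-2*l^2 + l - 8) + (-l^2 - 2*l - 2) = -3*l^2 - l - 10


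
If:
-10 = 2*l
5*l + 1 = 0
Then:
No Solution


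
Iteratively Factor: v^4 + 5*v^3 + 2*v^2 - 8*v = (v)*(v^3 + 5*v^2 + 2*v - 8) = v*(v + 2)*(v^2 + 3*v - 4) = v*(v - 1)*(v + 2)*(v + 4)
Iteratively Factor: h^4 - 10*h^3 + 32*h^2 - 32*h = (h)*(h^3 - 10*h^2 + 32*h - 32) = h*(h - 2)*(h^2 - 8*h + 16) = h*(h - 4)*(h - 2)*(h - 4)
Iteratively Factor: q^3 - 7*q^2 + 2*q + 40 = (q + 2)*(q^2 - 9*q + 20) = (q - 5)*(q + 2)*(q - 4)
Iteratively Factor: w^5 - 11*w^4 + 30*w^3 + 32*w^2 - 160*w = (w - 4)*(w^4 - 7*w^3 + 2*w^2 + 40*w) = (w - 4)*(w + 2)*(w^3 - 9*w^2 + 20*w) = w*(w - 4)*(w + 2)*(w^2 - 9*w + 20) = w*(w - 4)^2*(w + 2)*(w - 5)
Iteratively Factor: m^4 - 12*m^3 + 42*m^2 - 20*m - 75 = (m + 1)*(m^3 - 13*m^2 + 55*m - 75) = (m - 5)*(m + 1)*(m^2 - 8*m + 15) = (m - 5)*(m - 3)*(m + 1)*(m - 5)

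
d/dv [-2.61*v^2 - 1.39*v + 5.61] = -5.22*v - 1.39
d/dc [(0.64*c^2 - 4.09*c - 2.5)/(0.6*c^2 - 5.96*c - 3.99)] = (-1.3604*c^2 - 2.1072*c + 1.4191)/(0.36*c^4 - 7.152*c^3 + 30.7336*c^2 + 47.5608*c + 15.9201)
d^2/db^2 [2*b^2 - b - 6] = 4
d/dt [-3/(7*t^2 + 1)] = 42*t/(7*t^2 + 1)^2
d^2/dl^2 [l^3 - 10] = 6*l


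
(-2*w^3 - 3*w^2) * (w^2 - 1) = -2*w^5 - 3*w^4 + 2*w^3 + 3*w^2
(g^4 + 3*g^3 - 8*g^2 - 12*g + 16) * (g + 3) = g^5 + 6*g^4 + g^3 - 36*g^2 - 20*g + 48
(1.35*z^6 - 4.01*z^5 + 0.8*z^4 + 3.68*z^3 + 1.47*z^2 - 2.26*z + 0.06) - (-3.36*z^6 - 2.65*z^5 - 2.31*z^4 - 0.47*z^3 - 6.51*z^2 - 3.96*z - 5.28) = 4.71*z^6 - 1.36*z^5 + 3.11*z^4 + 4.15*z^3 + 7.98*z^2 + 1.7*z + 5.34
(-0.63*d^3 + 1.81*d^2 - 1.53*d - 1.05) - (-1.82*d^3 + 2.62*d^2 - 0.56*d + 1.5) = 1.19*d^3 - 0.81*d^2 - 0.97*d - 2.55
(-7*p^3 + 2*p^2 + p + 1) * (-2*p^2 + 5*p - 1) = 14*p^5 - 39*p^4 + 15*p^3 + p^2 + 4*p - 1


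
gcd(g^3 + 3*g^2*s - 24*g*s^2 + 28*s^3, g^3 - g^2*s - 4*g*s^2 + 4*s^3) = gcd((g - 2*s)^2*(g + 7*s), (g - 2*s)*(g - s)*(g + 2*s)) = -g + 2*s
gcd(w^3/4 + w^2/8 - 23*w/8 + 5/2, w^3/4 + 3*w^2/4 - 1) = w - 1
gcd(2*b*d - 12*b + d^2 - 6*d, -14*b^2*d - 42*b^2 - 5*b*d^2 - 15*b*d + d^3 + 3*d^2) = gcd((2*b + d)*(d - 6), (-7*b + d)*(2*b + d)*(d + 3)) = 2*b + d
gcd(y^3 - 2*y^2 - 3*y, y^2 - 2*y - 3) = y^2 - 2*y - 3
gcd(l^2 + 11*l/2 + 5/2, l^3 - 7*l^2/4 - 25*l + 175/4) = l + 5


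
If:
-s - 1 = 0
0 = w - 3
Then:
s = -1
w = 3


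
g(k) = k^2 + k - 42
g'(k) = 2*k + 1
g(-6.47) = -6.61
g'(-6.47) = -11.94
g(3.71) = -24.53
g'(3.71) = 8.42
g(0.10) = -41.89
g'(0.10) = 1.20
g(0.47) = -41.31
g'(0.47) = 1.94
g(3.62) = -25.28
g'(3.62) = 8.24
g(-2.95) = -36.25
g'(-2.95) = -4.90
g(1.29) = -39.05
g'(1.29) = 3.58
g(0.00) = -42.00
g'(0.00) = 1.00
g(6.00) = 0.00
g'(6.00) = 13.00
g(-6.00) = -12.00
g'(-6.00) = -11.00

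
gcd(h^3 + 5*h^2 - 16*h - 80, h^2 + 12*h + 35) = h + 5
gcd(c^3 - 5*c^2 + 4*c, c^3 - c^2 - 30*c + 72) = c - 4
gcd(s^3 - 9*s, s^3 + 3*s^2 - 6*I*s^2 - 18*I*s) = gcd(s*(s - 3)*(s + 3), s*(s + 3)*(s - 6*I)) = s^2 + 3*s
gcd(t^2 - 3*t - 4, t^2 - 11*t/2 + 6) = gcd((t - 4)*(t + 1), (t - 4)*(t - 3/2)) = t - 4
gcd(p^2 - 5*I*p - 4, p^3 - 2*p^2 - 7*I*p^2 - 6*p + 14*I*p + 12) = p - I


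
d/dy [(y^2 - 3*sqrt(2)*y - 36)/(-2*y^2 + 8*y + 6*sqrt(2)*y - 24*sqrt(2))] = 2*(y^2 - 18*y - 6*sqrt(2)*y + 27*sqrt(2) + 54)/(y^4 - 6*sqrt(2)*y^3 - 8*y^3 + 34*y^2 + 48*sqrt(2)*y^2 - 144*y - 96*sqrt(2)*y + 288)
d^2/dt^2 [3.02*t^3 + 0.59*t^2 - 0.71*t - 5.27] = 18.12*t + 1.18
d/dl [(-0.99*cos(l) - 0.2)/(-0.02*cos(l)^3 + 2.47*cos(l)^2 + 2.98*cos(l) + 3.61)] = (0.0396*cos(l)^3 - 2.4333*cos(l)^2 - 0.988*cos(l) + 2.9779)*sin(l)/(0.0004*cos(l)^6 - 0.0988*cos(l)^5 + 5.9817*cos(l)^4 + 14.5768*cos(l)^3 + 26.7138*cos(l)^2 + 21.5156*cos(l) + 13.0321)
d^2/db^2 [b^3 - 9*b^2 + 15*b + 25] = 6*b - 18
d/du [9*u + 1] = 9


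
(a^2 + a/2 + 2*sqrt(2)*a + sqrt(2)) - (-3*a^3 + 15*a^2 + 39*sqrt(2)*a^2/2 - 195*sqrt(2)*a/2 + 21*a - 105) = 3*a^3 - 39*sqrt(2)*a^2/2 - 14*a^2 - 41*a/2 + 199*sqrt(2)*a/2 + sqrt(2) + 105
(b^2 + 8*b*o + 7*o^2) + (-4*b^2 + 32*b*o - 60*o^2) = -3*b^2 + 40*b*o - 53*o^2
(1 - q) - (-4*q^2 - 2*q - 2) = 4*q^2 + q + 3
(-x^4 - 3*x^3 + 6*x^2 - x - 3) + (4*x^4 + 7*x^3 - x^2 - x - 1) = 3*x^4 + 4*x^3 + 5*x^2 - 2*x - 4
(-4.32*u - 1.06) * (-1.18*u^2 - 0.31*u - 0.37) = 5.0976*u^3 + 2.59*u^2 + 1.927*u + 0.3922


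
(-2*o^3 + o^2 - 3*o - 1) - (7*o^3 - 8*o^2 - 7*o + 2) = -9*o^3 + 9*o^2 + 4*o - 3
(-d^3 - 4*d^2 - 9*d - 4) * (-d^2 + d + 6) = d^5 + 3*d^4 - d^3 - 29*d^2 - 58*d - 24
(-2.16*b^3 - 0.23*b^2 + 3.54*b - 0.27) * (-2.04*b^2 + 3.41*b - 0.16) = 4.4064*b^5 - 6.8964*b^4 - 7.6603*b^3 + 12.659*b^2 - 1.4871*b + 0.0432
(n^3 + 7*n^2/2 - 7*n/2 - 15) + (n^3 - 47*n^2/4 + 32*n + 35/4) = 2*n^3 - 33*n^2/4 + 57*n/2 - 25/4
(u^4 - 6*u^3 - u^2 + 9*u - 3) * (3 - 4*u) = -4*u^5 + 27*u^4 - 14*u^3 - 39*u^2 + 39*u - 9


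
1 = 1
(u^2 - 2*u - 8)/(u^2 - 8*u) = (u^2 - 2*u - 8)/(u*(u - 8))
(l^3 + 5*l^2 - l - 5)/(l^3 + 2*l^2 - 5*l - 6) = (l^2 + 4*l - 5)/(l^2 + l - 6)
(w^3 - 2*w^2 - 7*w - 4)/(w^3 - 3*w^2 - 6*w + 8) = (w^2 + 2*w + 1)/(w^2 + w - 2)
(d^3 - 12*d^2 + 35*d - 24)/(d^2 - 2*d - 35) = (-d^3 + 12*d^2 - 35*d + 24)/(-d^2 + 2*d + 35)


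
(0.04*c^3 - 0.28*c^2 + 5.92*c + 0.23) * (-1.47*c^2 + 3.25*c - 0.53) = -0.0588*c^5 + 0.5416*c^4 - 9.6336*c^3 + 19.0503*c^2 - 2.3901*c - 0.1219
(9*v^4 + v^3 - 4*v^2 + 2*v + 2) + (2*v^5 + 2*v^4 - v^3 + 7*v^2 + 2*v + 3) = 2*v^5 + 11*v^4 + 3*v^2 + 4*v + 5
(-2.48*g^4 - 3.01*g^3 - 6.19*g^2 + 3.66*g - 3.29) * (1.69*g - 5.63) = -4.1912*g^5 + 8.8755*g^4 + 6.4852*g^3 + 41.0351*g^2 - 26.1659*g + 18.5227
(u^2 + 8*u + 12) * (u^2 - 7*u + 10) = u^4 + u^3 - 34*u^2 - 4*u + 120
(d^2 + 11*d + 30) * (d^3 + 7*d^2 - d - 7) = d^5 + 18*d^4 + 106*d^3 + 192*d^2 - 107*d - 210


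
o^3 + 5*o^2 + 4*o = o*(o + 1)*(o + 4)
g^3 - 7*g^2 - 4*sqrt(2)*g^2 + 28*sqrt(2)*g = g*(g - 7)*(g - 4*sqrt(2))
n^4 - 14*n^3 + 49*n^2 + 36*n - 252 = (n - 7)*(n - 6)*(n - 3)*(n + 2)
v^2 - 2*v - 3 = (v - 3)*(v + 1)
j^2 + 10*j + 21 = (j + 3)*(j + 7)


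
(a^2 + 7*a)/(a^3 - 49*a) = 1/(a - 7)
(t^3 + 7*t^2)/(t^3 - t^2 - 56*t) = t/(t - 8)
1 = 1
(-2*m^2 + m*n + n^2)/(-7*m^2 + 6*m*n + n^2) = (2*m + n)/(7*m + n)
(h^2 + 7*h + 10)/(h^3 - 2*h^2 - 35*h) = (h + 2)/(h*(h - 7))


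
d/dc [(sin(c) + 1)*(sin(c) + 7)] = 2*(sin(c) + 4)*cos(c)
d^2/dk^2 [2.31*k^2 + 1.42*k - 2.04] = 4.62000000000000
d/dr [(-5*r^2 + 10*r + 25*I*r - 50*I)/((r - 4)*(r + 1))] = (r^2*(5 - 25*I) + r*(40 + 100*I) - 40 - 250*I)/(r^4 - 6*r^3 + r^2 + 24*r + 16)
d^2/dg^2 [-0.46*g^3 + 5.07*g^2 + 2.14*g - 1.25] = 10.14 - 2.76*g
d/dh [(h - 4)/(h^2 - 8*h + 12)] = (h^2 - 8*h - 2*(h - 4)^2 + 12)/(h^2 - 8*h + 12)^2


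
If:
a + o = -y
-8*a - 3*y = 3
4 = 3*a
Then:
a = 4/3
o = 29/9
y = -41/9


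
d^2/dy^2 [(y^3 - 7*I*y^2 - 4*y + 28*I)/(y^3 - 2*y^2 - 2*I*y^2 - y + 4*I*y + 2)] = (y*(4 - 10*I) + 26 - 76*I)/(y^4 - 4*I*y^3 - 6*y^2 + 4*I*y + 1)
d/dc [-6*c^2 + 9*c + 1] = 9 - 12*c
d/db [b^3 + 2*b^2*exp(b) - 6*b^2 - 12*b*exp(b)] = 2*b^2*exp(b) + 3*b^2 - 8*b*exp(b) - 12*b - 12*exp(b)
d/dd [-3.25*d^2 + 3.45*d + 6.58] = 3.45 - 6.5*d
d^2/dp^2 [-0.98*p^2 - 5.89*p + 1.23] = -1.96000000000000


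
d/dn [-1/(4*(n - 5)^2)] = 1/(2*(n - 5)^3)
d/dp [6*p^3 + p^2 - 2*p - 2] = 18*p^2 + 2*p - 2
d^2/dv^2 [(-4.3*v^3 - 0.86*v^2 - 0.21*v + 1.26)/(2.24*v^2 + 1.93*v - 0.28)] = (5.6843418860808e-14*v^5 - 32.099548*v^3 + 48.639024*v^2 + 29.8704*v + 10.605476)/(11.239424*v^6 + 29.051904*v^5 + 20.816544*v^4 - 0.0739190000000018*v^3 - 2.602068*v^2 + 0.453936*v - 0.021952)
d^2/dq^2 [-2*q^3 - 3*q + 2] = -12*q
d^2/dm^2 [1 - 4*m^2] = -8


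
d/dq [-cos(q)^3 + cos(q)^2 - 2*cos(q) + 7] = (3*cos(q)^2 - 2*cos(q) + 2)*sin(q)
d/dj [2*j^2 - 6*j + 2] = 4*j - 6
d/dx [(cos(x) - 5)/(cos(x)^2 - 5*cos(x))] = sin(x)/cos(x)^2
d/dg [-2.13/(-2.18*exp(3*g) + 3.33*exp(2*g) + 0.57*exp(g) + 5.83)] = (-13.9302*exp(2*g) + 14.1858*exp(g) + 1.2141)*exp(g)/(-2.18*exp(3*g) + 3.33*exp(2*g) + 0.57*exp(g) + 5.83)^2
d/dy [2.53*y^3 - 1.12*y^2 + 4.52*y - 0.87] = 7.59*y^2 - 2.24*y + 4.52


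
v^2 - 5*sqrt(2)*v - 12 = (v - 6*sqrt(2))*(v + sqrt(2))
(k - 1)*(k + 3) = k^2 + 2*k - 3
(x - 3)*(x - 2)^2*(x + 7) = x^4 - 33*x^2 + 100*x - 84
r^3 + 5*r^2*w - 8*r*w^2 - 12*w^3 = (r - 2*w)*(r + w)*(r + 6*w)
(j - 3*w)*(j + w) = j^2 - 2*j*w - 3*w^2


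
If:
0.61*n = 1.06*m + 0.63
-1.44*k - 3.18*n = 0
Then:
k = -2.20833333333333*n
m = 0.575471698113208*n - 0.594339622641509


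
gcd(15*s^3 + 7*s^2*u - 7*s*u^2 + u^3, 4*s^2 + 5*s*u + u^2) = s + u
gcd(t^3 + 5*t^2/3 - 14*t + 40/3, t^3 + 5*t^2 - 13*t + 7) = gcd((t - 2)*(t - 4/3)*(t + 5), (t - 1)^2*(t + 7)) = 1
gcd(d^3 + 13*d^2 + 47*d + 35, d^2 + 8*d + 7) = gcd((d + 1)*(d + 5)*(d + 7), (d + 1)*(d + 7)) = d^2 + 8*d + 7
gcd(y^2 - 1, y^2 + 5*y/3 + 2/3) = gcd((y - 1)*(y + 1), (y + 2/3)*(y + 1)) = y + 1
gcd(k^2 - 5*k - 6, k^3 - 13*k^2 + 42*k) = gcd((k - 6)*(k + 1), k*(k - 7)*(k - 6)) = k - 6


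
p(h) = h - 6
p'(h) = 1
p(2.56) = -3.44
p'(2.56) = 1.00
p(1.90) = -4.10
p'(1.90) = 1.00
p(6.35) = 0.35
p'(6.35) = 1.00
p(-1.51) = -7.51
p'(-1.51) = 1.00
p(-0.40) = -6.40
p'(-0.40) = 1.00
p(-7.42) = -13.42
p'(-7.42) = 1.00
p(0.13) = -5.87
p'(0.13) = 1.00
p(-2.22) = -8.22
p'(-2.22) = 1.00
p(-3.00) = -9.00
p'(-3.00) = 1.00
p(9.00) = 3.00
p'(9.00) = 1.00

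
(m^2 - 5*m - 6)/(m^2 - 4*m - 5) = (m - 6)/(m - 5)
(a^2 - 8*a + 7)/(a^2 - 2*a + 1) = (a - 7)/(a - 1)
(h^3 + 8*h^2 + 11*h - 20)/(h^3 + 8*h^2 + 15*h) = (h^2 + 3*h - 4)/(h*(h + 3))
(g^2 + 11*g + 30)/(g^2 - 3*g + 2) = (g^2 + 11*g + 30)/(g^2 - 3*g + 2)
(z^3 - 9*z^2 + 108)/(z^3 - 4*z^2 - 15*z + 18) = (z - 6)/(z - 1)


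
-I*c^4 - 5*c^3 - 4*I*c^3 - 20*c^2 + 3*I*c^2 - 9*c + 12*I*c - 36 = (c + 4)*(c - 3*I)^2*(-I*c + 1)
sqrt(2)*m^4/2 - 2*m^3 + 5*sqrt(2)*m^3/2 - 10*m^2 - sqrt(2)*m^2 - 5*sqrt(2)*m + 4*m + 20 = (m + 5)*(m - 2*sqrt(2))*(m - sqrt(2))*(sqrt(2)*m/2 + 1)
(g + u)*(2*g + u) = 2*g^2 + 3*g*u + u^2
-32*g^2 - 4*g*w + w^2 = (-8*g + w)*(4*g + w)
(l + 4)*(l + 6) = l^2 + 10*l + 24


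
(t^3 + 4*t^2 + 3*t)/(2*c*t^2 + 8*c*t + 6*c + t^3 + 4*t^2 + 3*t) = t/(2*c + t)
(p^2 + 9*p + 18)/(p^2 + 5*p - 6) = (p + 3)/(p - 1)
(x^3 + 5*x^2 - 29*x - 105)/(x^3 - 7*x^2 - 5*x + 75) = (x + 7)/(x - 5)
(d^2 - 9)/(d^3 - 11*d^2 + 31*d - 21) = (d + 3)/(d^2 - 8*d + 7)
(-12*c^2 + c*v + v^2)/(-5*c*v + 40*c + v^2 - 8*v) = (12*c^2 - c*v - v^2)/(5*c*v - 40*c - v^2 + 8*v)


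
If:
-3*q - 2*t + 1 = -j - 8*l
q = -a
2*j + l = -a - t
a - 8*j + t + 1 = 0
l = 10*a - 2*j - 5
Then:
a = 241/495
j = 14/99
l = -41/99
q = -241/495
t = -16/45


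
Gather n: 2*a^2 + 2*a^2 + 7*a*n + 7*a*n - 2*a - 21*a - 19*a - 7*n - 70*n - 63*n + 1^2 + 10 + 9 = 4*a^2 - 42*a + n*(14*a - 140) + 20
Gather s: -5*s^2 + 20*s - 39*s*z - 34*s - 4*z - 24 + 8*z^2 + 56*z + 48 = -5*s^2 + s*(-39*z - 14) + 8*z^2 + 52*z + 24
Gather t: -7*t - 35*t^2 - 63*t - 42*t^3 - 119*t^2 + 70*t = -42*t^3 - 154*t^2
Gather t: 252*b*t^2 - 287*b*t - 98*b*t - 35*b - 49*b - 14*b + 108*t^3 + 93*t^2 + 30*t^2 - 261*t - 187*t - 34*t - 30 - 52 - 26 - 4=-98*b + 108*t^3 + t^2*(252*b + 123) + t*(-385*b - 482) - 112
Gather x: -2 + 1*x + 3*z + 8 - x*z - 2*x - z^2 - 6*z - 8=x*(-z - 1) - z^2 - 3*z - 2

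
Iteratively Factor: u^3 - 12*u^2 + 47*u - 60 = (u - 3)*(u^2 - 9*u + 20) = (u - 4)*(u - 3)*(u - 5)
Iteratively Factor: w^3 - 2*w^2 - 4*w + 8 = (w - 2)*(w^2 - 4) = (w - 2)*(w + 2)*(w - 2)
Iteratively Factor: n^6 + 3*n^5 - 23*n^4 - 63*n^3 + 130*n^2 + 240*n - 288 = (n - 2)*(n^5 + 5*n^4 - 13*n^3 - 89*n^2 - 48*n + 144) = (n - 2)*(n - 1)*(n^4 + 6*n^3 - 7*n^2 - 96*n - 144) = (n - 2)*(n - 1)*(n + 3)*(n^3 + 3*n^2 - 16*n - 48) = (n - 2)*(n - 1)*(n + 3)^2*(n^2 - 16) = (n - 4)*(n - 2)*(n - 1)*(n + 3)^2*(n + 4)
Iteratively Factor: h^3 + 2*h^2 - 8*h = (h + 4)*(h^2 - 2*h) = h*(h + 4)*(h - 2)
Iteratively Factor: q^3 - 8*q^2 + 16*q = (q - 4)*(q^2 - 4*q) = q*(q - 4)*(q - 4)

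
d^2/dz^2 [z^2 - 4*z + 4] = 2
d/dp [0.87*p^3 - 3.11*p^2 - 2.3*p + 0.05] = 2.61*p^2 - 6.22*p - 2.3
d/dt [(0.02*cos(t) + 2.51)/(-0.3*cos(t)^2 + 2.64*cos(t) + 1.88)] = (-0.006*cos(t)^2 - 1.506*cos(t) + 6.5888)*sin(t)/(0.09*cos(t)^4 - 1.584*cos(t)^3 + 5.8416*cos(t)^2 + 9.9264*cos(t) + 3.5344)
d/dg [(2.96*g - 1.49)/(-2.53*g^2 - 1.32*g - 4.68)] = (7.4888*g^2 - 7.5394*g - 15.8196)/(6.4009*g^4 + 6.6792*g^3 + 25.4232*g^2 + 12.3552*g + 21.9024)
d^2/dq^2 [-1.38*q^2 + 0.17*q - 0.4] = -2.76000000000000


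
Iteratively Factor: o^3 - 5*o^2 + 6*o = (o - 3)*(o^2 - 2*o) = o*(o - 3)*(o - 2)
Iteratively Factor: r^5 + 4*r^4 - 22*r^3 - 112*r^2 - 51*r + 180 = (r + 3)*(r^4 + r^3 - 25*r^2 - 37*r + 60) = (r - 5)*(r + 3)*(r^3 + 6*r^2 + 5*r - 12) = (r - 5)*(r + 3)^2*(r^2 + 3*r - 4) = (r - 5)*(r + 3)^2*(r + 4)*(r - 1)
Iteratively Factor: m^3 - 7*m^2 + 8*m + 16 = (m - 4)*(m^2 - 3*m - 4) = (m - 4)*(m + 1)*(m - 4)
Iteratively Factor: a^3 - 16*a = (a - 4)*(a^2 + 4*a) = (a - 4)*(a + 4)*(a)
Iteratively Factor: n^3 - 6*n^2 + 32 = (n - 4)*(n^2 - 2*n - 8) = (n - 4)^2*(n + 2)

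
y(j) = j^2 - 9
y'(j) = 2*j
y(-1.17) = -7.63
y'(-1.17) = -2.34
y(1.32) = -7.26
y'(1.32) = 2.64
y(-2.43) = -3.10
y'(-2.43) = -4.86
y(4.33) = 9.75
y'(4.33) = 8.66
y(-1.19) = -7.58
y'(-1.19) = -2.38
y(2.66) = -1.92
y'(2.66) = 5.32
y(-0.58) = -8.66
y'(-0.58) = -1.16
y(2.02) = -4.92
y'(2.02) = 4.04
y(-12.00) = 135.00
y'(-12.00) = -24.00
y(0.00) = -9.00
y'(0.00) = 0.00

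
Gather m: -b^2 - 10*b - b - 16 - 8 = -b^2 - 11*b - 24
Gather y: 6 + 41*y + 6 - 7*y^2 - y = -7*y^2 + 40*y + 12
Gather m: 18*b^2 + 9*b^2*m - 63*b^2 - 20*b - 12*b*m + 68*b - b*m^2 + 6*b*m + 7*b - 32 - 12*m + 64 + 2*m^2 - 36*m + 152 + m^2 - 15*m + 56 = -45*b^2 + 55*b + m^2*(3 - b) + m*(9*b^2 - 6*b - 63) + 240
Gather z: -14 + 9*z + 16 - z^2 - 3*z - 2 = -z^2 + 6*z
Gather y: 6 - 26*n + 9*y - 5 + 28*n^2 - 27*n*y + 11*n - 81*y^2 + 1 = 28*n^2 - 15*n - 81*y^2 + y*(9 - 27*n) + 2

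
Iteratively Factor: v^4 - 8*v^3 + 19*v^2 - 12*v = (v)*(v^3 - 8*v^2 + 19*v - 12) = v*(v - 4)*(v^2 - 4*v + 3) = v*(v - 4)*(v - 3)*(v - 1)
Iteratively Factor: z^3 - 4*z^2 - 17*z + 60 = (z - 5)*(z^2 + z - 12) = (z - 5)*(z + 4)*(z - 3)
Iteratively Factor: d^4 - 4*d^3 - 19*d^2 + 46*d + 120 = (d + 3)*(d^3 - 7*d^2 + 2*d + 40) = (d - 5)*(d + 3)*(d^2 - 2*d - 8) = (d - 5)*(d + 2)*(d + 3)*(d - 4)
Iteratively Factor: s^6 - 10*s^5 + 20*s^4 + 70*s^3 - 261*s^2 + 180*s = (s - 3)*(s^5 - 7*s^4 - s^3 + 67*s^2 - 60*s) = s*(s - 3)*(s^4 - 7*s^3 - s^2 + 67*s - 60) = s*(s - 5)*(s - 3)*(s^3 - 2*s^2 - 11*s + 12) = s*(s - 5)*(s - 4)*(s - 3)*(s^2 + 2*s - 3) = s*(s - 5)*(s - 4)*(s - 3)*(s + 3)*(s - 1)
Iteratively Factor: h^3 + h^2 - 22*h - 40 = (h - 5)*(h^2 + 6*h + 8) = (h - 5)*(h + 4)*(h + 2)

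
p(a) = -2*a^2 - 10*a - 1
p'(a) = -4*a - 10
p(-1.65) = 10.06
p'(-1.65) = -3.40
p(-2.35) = 11.46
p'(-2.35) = -0.60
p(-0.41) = 2.76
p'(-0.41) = -8.36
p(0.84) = -10.81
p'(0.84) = -13.36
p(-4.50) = 3.50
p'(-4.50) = 8.00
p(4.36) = -82.62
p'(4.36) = -27.44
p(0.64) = -8.22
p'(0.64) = -12.56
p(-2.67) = 11.44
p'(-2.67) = 0.68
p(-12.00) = -169.00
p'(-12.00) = 38.00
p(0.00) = -1.00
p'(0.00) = -10.00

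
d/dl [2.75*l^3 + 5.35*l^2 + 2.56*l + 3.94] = 8.25*l^2 + 10.7*l + 2.56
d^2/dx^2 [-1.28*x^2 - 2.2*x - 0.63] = -2.56000000000000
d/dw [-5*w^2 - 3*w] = -10*w - 3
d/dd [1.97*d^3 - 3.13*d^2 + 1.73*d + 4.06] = 5.91*d^2 - 6.26*d + 1.73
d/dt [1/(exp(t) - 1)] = -1/(4*sinh(t/2)^2)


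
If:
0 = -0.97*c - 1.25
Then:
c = -1.29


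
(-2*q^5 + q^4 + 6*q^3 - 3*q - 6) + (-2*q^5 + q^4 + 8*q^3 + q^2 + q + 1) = -4*q^5 + 2*q^4 + 14*q^3 + q^2 - 2*q - 5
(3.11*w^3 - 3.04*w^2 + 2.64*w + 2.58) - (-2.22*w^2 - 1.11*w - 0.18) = 3.11*w^3 - 0.82*w^2 + 3.75*w + 2.76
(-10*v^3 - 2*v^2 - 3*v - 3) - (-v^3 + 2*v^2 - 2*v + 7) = -9*v^3 - 4*v^2 - v - 10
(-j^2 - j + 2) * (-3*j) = 3*j^3 + 3*j^2 - 6*j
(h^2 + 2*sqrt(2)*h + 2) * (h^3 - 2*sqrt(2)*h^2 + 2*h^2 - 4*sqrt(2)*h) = h^5 + 2*h^4 - 6*h^3 - 12*h^2 - 4*sqrt(2)*h^2 - 8*sqrt(2)*h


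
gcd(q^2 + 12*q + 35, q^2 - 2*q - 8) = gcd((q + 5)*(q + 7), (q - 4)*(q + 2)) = 1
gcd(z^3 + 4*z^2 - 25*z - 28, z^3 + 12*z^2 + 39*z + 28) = z^2 + 8*z + 7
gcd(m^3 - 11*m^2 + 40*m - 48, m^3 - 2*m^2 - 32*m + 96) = m^2 - 8*m + 16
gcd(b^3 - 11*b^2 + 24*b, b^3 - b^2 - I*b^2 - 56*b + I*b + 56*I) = b - 8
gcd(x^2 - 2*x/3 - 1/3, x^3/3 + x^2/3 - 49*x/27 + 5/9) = 1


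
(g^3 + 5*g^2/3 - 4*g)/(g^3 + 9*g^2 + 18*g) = (g - 4/3)/(g + 6)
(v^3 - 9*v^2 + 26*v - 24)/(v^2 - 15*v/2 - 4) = 2*(-v^3 + 9*v^2 - 26*v + 24)/(-2*v^2 + 15*v + 8)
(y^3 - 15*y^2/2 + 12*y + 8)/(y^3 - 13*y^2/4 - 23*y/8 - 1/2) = 4*(y - 4)/(4*y + 1)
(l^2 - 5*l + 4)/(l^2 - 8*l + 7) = (l - 4)/(l - 7)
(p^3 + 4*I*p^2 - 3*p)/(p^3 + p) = (p + 3*I)/(p - I)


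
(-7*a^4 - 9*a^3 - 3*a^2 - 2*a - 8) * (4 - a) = 7*a^5 - 19*a^4 - 33*a^3 - 10*a^2 - 32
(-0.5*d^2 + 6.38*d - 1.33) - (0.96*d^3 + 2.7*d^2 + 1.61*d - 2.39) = -0.96*d^3 - 3.2*d^2 + 4.77*d + 1.06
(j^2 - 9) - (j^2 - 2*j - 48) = 2*j + 39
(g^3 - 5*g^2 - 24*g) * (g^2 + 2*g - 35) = g^5 - 3*g^4 - 69*g^3 + 127*g^2 + 840*g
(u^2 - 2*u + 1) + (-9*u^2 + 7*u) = -8*u^2 + 5*u + 1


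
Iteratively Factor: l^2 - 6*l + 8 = (l - 2)*(l - 4)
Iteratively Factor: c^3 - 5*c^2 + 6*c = (c - 3)*(c^2 - 2*c) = (c - 3)*(c - 2)*(c)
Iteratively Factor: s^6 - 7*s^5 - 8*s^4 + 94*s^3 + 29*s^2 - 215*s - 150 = (s - 5)*(s^5 - 2*s^4 - 18*s^3 + 4*s^2 + 49*s + 30) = (s - 5)*(s + 1)*(s^4 - 3*s^3 - 15*s^2 + 19*s + 30) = (s - 5)*(s - 2)*(s + 1)*(s^3 - s^2 - 17*s - 15) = (s - 5)*(s - 2)*(s + 1)*(s + 3)*(s^2 - 4*s - 5) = (s - 5)^2*(s - 2)*(s + 1)*(s + 3)*(s + 1)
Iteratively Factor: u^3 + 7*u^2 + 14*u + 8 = (u + 4)*(u^2 + 3*u + 2) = (u + 2)*(u + 4)*(u + 1)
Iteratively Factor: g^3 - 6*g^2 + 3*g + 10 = (g - 5)*(g^2 - g - 2) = (g - 5)*(g + 1)*(g - 2)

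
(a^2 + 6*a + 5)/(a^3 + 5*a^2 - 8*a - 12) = (a + 5)/(a^2 + 4*a - 12)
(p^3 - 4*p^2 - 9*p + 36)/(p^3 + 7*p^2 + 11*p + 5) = (p^3 - 4*p^2 - 9*p + 36)/(p^3 + 7*p^2 + 11*p + 5)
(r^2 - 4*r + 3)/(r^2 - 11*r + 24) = (r - 1)/(r - 8)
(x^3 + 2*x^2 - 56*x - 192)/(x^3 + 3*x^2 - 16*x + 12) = (x^2 - 4*x - 32)/(x^2 - 3*x + 2)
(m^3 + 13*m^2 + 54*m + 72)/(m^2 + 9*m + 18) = m + 4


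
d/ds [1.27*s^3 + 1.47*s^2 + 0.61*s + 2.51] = 3.81*s^2 + 2.94*s + 0.61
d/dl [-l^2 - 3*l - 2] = -2*l - 3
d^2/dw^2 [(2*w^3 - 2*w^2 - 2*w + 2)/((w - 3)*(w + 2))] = 4*(5*w^3 + 3*w^2 + 87*w - 23)/(w^6 - 3*w^5 - 15*w^4 + 35*w^3 + 90*w^2 - 108*w - 216)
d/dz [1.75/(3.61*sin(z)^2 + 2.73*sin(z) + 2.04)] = -(12.635*sin(z) + 4.7775)*cos(z)/(3.61*sin(z)^2 + 2.73*sin(z) + 2.04)^2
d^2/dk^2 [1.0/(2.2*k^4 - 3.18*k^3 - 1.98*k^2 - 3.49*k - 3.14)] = ((-26.4*k^2 + 19.08*k + 3.96)*(-2.2*k^4 + 3.18*k^3 + 1.98*k^2 + 3.49*k + 3.14) - 1.0*(-17.6*k^3 + 19.08*k^2 + 7.92*k + 6.98)*(-8.8*k^3 + 9.54*k^2 + 3.96*k + 3.49))/(-2.2*k^4 + 3.18*k^3 + 1.98*k^2 + 3.49*k + 3.14)^3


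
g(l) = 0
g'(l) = 0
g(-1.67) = 0.00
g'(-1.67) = 0.00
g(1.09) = 0.00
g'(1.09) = 0.00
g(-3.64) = 0.00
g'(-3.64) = 0.00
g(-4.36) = 0.00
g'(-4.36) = 0.00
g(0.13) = 0.00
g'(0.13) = 0.00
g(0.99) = 0.00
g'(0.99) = 0.00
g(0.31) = 0.00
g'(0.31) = 0.00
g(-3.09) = 0.00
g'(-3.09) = 0.00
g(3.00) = 0.00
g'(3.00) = 0.00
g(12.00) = 0.00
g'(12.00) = 0.00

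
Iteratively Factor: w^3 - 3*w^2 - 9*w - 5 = (w + 1)*(w^2 - 4*w - 5) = (w + 1)^2*(w - 5)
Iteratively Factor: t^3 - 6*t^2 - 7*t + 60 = (t + 3)*(t^2 - 9*t + 20) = (t - 5)*(t + 3)*(t - 4)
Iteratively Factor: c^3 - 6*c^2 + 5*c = (c)*(c^2 - 6*c + 5) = c*(c - 1)*(c - 5)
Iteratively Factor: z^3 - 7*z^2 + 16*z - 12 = (z - 3)*(z^2 - 4*z + 4) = (z - 3)*(z - 2)*(z - 2)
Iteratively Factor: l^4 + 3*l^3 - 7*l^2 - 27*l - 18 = (l + 1)*(l^3 + 2*l^2 - 9*l - 18) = (l + 1)*(l + 2)*(l^2 - 9) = (l - 3)*(l + 1)*(l + 2)*(l + 3)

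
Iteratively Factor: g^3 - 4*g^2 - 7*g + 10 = (g + 2)*(g^2 - 6*g + 5) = (g - 5)*(g + 2)*(g - 1)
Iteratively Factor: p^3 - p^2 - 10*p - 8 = (p - 4)*(p^2 + 3*p + 2) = (p - 4)*(p + 1)*(p + 2)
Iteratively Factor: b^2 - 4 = (b + 2)*(b - 2)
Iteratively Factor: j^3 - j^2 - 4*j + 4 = (j - 2)*(j^2 + j - 2) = (j - 2)*(j + 2)*(j - 1)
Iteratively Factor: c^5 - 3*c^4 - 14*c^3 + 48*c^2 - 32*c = (c)*(c^4 - 3*c^3 - 14*c^2 + 48*c - 32) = c*(c - 1)*(c^3 - 2*c^2 - 16*c + 32) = c*(c - 1)*(c + 4)*(c^2 - 6*c + 8) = c*(c - 2)*(c - 1)*(c + 4)*(c - 4)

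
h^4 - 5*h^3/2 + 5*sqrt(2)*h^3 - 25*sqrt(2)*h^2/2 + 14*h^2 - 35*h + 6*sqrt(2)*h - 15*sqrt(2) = (h - 5/2)*(h + sqrt(2))^2*(h + 3*sqrt(2))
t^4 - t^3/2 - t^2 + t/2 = t*(t - 1)*(t - 1/2)*(t + 1)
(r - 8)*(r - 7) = r^2 - 15*r + 56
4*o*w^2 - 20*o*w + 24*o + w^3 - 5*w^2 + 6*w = (4*o + w)*(w - 3)*(w - 2)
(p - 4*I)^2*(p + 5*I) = p^3 - 3*I*p^2 + 24*p - 80*I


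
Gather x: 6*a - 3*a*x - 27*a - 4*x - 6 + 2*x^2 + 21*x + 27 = -21*a + 2*x^2 + x*(17 - 3*a) + 21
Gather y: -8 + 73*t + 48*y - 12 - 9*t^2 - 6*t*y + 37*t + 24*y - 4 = -9*t^2 + 110*t + y*(72 - 6*t) - 24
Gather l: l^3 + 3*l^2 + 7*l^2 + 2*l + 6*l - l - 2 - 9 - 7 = l^3 + 10*l^2 + 7*l - 18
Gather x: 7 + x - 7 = x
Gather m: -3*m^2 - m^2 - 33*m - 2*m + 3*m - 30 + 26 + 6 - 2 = -4*m^2 - 32*m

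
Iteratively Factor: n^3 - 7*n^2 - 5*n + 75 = (n + 3)*(n^2 - 10*n + 25) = (n - 5)*(n + 3)*(n - 5)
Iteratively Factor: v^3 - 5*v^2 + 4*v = (v - 1)*(v^2 - 4*v) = v*(v - 1)*(v - 4)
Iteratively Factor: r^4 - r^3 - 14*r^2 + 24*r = (r + 4)*(r^3 - 5*r^2 + 6*r) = r*(r + 4)*(r^2 - 5*r + 6) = r*(r - 3)*(r + 4)*(r - 2)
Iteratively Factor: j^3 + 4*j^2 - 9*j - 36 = (j + 3)*(j^2 + j - 12) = (j - 3)*(j + 3)*(j + 4)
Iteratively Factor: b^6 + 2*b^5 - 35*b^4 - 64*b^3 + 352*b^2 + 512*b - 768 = (b - 1)*(b^5 + 3*b^4 - 32*b^3 - 96*b^2 + 256*b + 768) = (b - 1)*(b + 3)*(b^4 - 32*b^2 + 256) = (b - 4)*(b - 1)*(b + 3)*(b^3 + 4*b^2 - 16*b - 64) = (b - 4)^2*(b - 1)*(b + 3)*(b^2 + 8*b + 16) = (b - 4)^2*(b - 1)*(b + 3)*(b + 4)*(b + 4)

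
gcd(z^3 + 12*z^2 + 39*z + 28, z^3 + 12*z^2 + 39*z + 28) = z^3 + 12*z^2 + 39*z + 28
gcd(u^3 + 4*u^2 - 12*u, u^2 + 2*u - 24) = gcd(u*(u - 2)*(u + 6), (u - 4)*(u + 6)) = u + 6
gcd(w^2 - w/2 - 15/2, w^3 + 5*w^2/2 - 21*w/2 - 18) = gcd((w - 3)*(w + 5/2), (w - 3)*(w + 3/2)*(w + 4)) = w - 3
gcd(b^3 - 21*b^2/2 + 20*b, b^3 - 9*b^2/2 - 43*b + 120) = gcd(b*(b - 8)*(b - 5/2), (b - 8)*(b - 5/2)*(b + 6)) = b^2 - 21*b/2 + 20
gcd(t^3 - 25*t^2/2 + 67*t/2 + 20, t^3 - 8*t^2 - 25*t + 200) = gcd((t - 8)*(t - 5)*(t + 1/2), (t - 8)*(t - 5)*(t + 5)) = t^2 - 13*t + 40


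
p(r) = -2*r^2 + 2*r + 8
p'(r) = 2 - 4*r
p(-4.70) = -45.58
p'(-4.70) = 20.80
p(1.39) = 6.92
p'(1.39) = -3.56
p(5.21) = -35.87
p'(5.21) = -18.84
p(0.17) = 8.28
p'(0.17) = 1.32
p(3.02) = -4.20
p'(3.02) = -10.08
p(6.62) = -66.41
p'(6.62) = -24.48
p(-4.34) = -38.35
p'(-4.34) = 19.36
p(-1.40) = 1.28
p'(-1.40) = 7.60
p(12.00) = -256.00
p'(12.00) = -46.00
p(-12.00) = -304.00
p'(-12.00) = 50.00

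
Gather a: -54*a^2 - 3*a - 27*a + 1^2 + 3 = -54*a^2 - 30*a + 4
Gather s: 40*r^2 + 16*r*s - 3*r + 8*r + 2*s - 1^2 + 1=40*r^2 + 5*r + s*(16*r + 2)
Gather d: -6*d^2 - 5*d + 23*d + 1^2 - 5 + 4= -6*d^2 + 18*d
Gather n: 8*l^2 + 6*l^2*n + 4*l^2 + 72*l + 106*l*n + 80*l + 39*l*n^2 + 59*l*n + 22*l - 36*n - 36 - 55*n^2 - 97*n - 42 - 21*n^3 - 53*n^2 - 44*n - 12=12*l^2 + 174*l - 21*n^3 + n^2*(39*l - 108) + n*(6*l^2 + 165*l - 177) - 90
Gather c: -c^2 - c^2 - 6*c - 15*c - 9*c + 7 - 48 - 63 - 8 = -2*c^2 - 30*c - 112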